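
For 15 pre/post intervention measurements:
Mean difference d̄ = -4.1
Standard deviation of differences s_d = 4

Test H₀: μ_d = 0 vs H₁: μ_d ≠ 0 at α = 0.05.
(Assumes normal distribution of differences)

df = n - 1 = 14
SE = s_d/√n = 4/√15 = 1.0328
t = d̄/SE = -4.1/1.0328 = -3.9698
Critical value: t_{0.025,14} = ±2.145
p-value ≈ 0.0014
Decision: reject H₀

Answer: t = -3.9698, reject H₀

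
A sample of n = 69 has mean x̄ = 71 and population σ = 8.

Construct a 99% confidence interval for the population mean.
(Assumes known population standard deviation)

Confidence level: 99%, α = 0.01
z_0.005 = 2.576
SE = σ/√n = 8/√69 = 0.9631
Margin of error = 2.576 × 0.9631 = 2.4809
CI: x̄ ± margin = 71 ± 2.4809
CI: (68.5191, 73.4809)

Answer: (68.5191, 73.4809)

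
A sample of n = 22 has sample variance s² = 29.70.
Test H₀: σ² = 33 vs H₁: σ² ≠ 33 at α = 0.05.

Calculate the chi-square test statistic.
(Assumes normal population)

df = n - 1 = 21
χ² = (n-1)s²/σ₀² = 21×29.70/33 = 18.9000
Critical values: χ²_{0.975,21} = 10.283, χ²_{0.025,21} = 35.479
Rejection region: χ² < 10.283 or χ² > 35.479
Decision: fail to reject H₀

Answer: χ² = 18.9000, fail to reject H₀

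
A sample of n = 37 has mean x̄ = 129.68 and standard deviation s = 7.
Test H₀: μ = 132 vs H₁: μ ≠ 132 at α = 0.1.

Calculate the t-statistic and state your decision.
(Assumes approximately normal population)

Answer: t = -2.0160, reject H₀

Derivation:
df = n - 1 = 36
SE = s/√n = 7/√37 = 1.1508
t = (x̄ - μ₀)/SE = (129.68 - 132)/1.1508 = -2.0160
Critical value: t_{0.05,36} = ±1.688
p-value ≈ 0.0513
Decision: reject H₀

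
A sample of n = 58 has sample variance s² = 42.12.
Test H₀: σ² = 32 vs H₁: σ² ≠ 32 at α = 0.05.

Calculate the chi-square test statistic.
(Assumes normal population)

df = n - 1 = 57
χ² = (n-1)s²/σ₀² = 57×42.12/32 = 75.0262
Critical values: χ²_{0.975,57} = 38.027, χ²_{0.025,57} = 79.752
Rejection region: χ² < 38.027 or χ² > 79.752
Decision: fail to reject H₀

Answer: χ² = 75.0262, fail to reject H₀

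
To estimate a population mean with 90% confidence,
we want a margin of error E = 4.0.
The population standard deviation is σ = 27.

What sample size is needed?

Answer: n = 124

Derivation:
z_0.05 = 1.645
n = (z×σ/E)² = (1.645×27/4.0)²
n = 123.2933
Round up: n = 124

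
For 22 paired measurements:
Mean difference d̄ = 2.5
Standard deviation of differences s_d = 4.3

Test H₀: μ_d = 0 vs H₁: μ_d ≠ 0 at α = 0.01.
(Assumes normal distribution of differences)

df = n - 1 = 21
SE = s_d/√n = 4.3/√22 = 0.9168
t = d̄/SE = 2.5/0.9168 = 2.7269
Critical value: t_{0.005,21} = ±2.831
p-value ≈ 0.0126
Decision: fail to reject H₀

Answer: t = 2.7269, fail to reject H₀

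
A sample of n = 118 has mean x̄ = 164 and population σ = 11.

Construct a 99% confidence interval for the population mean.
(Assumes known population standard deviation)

Answer: (161.3915, 166.6085)

Derivation:
Confidence level: 99%, α = 0.01
z_0.005 = 2.576
SE = σ/√n = 11/√118 = 1.0126
Margin of error = 2.576 × 1.0126 = 2.6085
CI: x̄ ± margin = 164 ± 2.6085
CI: (161.3915, 166.6085)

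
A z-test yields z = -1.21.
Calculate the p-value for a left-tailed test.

For z = -1.21:
p = P(Z < -1.21) = Φ(-1.21) = 0.1131

Answer: p-value ≈ 0.1131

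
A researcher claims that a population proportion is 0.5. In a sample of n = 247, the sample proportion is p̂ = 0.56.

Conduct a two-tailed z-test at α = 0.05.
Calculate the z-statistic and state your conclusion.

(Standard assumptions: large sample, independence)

H₀: p = 0.5, H₁: p ≠ 0.5
Standard error: SE = √(p₀(1-p₀)/n) = √(0.5×0.5/247) = 0.031814
z-statistic: z = (p̂ - p₀)/SE = (0.56 - 0.5)/0.031814 = 1.8860
Critical value: z_0.025 = ±1.960
p-value = 0.0593
Decision: fail to reject H₀ at α = 0.05

Answer: z = 1.8860, fail to reject H₀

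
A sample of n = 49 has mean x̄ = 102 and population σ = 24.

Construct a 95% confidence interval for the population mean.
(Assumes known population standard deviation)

Confidence level: 95%, α = 0.05
z_0.025 = 1.960
SE = σ/√n = 24/√49 = 3.4286
Margin of error = 1.960 × 3.4286 = 6.7201
CI: x̄ ± margin = 102 ± 6.7201
CI: (95.2799, 108.7201)

Answer: (95.2799, 108.7201)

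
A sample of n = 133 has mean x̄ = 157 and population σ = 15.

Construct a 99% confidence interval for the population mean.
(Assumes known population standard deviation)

Answer: (153.6494, 160.3506)

Derivation:
Confidence level: 99%, α = 0.01
z_0.005 = 2.576
SE = σ/√n = 15/√133 = 1.3007
Margin of error = 2.576 × 1.3007 = 3.3506
CI: x̄ ± margin = 157 ± 3.3506
CI: (153.6494, 160.3506)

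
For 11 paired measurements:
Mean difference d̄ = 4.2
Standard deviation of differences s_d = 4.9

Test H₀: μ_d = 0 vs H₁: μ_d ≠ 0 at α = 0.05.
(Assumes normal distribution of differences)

df = n - 1 = 10
SE = s_d/√n = 4.9/√11 = 1.4774
t = d̄/SE = 4.2/1.4774 = 2.8428
Critical value: t_{0.025,10} = ±2.228
p-value ≈ 0.0175
Decision: reject H₀

Answer: t = 2.8428, reject H₀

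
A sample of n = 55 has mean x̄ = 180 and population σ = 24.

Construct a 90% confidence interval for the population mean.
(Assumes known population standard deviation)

Confidence level: 90%, α = 0.1
z_0.05 = 1.645
SE = σ/√n = 24/√55 = 3.2362
Margin of error = 1.645 × 3.2362 = 5.3235
CI: x̄ ± margin = 180 ± 5.3235
CI: (174.6765, 185.3235)

Answer: (174.6765, 185.3235)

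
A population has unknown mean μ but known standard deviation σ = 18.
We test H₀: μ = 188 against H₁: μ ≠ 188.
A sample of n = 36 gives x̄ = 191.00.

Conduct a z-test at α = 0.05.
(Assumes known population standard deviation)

Standard error: SE = σ/√n = 18/√36 = 3.0000
z-statistic: z = (x̄ - μ₀)/SE = (191.00 - 188)/3.0000 = 1.0000
Critical value: ±1.960
p-value = 0.3173
Decision: fail to reject H₀

Answer: z = 1.0000, fail to reject H₀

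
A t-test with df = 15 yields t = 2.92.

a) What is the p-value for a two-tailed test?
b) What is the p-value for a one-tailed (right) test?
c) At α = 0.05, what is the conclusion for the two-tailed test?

Using t-distribution with df = 15:
a) Two-tailed: p = 2×P(T > 2.92) = 0.0106
b) One-tailed: p = P(T > 2.92) = 0.0053
c) 0.0106 < 0.05, reject H₀

Answer: a) 0.0106, b) 0.0053, c) reject H₀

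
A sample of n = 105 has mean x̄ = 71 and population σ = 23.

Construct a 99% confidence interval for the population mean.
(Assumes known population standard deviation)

Answer: (65.2179, 76.7821)

Derivation:
Confidence level: 99%, α = 0.01
z_0.005 = 2.576
SE = σ/√n = 23/√105 = 2.2446
Margin of error = 2.576 × 2.2446 = 5.7821
CI: x̄ ± margin = 71 ± 5.7821
CI: (65.2179, 76.7821)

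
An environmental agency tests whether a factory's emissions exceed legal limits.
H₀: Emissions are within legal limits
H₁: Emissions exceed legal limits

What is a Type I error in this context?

Type I error (α): Rejecting H₀ when H₀ is true
Type II error (β): Failing to reject H₀ when H₁ is true

Answer: Citing a compliant factory for excess emissions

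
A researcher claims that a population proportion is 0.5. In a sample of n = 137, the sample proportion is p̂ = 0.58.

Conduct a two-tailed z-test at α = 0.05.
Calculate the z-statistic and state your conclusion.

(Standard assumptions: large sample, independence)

Answer: z = 1.8727, fail to reject H₀

Derivation:
H₀: p = 0.5, H₁: p ≠ 0.5
Standard error: SE = √(p₀(1-p₀)/n) = √(0.5×0.5/137) = 0.042718
z-statistic: z = (p̂ - p₀)/SE = (0.58 - 0.5)/0.042718 = 1.8727
Critical value: z_0.025 = ±1.960
p-value = 0.0611
Decision: fail to reject H₀ at α = 0.05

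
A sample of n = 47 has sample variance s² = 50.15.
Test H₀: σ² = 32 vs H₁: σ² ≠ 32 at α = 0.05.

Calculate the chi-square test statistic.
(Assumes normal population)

Answer: χ² = 72.0906, reject H₀

Derivation:
df = n - 1 = 46
χ² = (n-1)s²/σ₀² = 46×50.15/32 = 72.0906
Critical values: χ²_{0.975,46} = 29.160, χ²_{0.025,46} = 66.617
Rejection region: χ² < 29.160 or χ² > 66.617
Decision: reject H₀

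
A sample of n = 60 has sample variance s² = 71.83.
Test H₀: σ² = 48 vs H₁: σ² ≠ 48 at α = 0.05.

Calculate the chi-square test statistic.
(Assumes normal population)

Answer: χ² = 88.2910, reject H₀

Derivation:
df = n - 1 = 59
χ² = (n-1)s²/σ₀² = 59×71.83/48 = 88.2910
Critical values: χ²_{0.975,59} = 39.662, χ²_{0.025,59} = 82.117
Rejection region: χ² < 39.662 or χ² > 82.117
Decision: reject H₀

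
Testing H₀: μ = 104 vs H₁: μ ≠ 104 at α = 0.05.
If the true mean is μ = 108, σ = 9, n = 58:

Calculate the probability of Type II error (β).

SE = σ/√n = 9/√58 = 1.1818
Critical values: μ₀ ± z_0.025×SE = 104 ± 1.960×1.1818
Acceptance region: (101.6837, 106.3163)
Under H₁ (μ = 108): z_high = (106.3163 - 108)/1.1818 = -1.4247, z_low = (101.6837 - 108)/1.1818 = -5.3446
β = P(not reject | H₁) = Φ(-1.4247) - Φ(-5.3446) ≈ 0.0771

Answer: β ≈ 0.0771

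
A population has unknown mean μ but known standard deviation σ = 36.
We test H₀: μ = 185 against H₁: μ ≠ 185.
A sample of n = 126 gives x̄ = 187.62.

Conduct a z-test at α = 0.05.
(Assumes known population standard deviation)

Standard error: SE = σ/√n = 36/√126 = 3.2071
z-statistic: z = (x̄ - μ₀)/SE = (187.62 - 185)/3.2071 = 0.8169
Critical value: ±1.960
p-value = 0.4140
Decision: fail to reject H₀

Answer: z = 0.8169, fail to reject H₀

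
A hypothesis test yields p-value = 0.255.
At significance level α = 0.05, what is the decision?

Compare p-value to α:
0.255 ≥ 0.05
Decision: fail to reject H₀

Answer: fail to reject H₀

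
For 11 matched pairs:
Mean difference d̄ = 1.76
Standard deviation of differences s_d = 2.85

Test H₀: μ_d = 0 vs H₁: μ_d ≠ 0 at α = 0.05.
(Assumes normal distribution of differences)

df = n - 1 = 10
SE = s_d/√n = 2.85/√11 = 0.8593
t = d̄/SE = 1.76/0.8593 = 2.0482
Critical value: t_{0.025,10} = ±2.228
p-value ≈ 0.0677
Decision: fail to reject H₀

Answer: t = 2.0482, fail to reject H₀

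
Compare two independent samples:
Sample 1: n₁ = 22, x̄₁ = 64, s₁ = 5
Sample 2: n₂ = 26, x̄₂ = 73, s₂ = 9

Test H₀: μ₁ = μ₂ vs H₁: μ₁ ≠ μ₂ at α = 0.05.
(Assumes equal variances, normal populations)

Answer: t = -4.1728, reject H₀

Derivation:
Pooled variance: s²_p = [21×5² + 25×9²]/(46) = 55.4348
s_p = 7.4455
SE = s_p×√(1/n₁ + 1/n₂) = 7.4455×√(1/22 + 1/26) = 2.1568
t = (x̄₁ - x̄₂)/SE = (64 - 73)/2.1568 = -4.1728
df = 46, t-critical = ±2.013
Decision: reject H₀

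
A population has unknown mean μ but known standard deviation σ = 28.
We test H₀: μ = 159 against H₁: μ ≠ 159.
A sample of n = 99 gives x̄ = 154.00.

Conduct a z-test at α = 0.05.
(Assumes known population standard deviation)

Answer: z = -1.7768, fail to reject H₀

Derivation:
Standard error: SE = σ/√n = 28/√99 = 2.8141
z-statistic: z = (x̄ - μ₀)/SE = (154.00 - 159)/2.8141 = -1.7768
Critical value: ±1.960
p-value = 0.0756
Decision: fail to reject H₀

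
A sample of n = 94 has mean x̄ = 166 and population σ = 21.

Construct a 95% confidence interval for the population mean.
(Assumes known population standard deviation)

Answer: (161.7546, 170.2454)

Derivation:
Confidence level: 95%, α = 0.05
z_0.025 = 1.960
SE = σ/√n = 21/√94 = 2.1660
Margin of error = 1.960 × 2.1660 = 4.2454
CI: x̄ ± margin = 166 ± 4.2454
CI: (161.7546, 170.2454)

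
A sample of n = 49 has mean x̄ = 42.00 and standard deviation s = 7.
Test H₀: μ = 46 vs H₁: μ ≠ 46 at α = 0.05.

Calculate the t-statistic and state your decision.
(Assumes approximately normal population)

df = n - 1 = 48
SE = s/√n = 7/√49 = 1.0000
t = (x̄ - μ₀)/SE = (42.00 - 46)/1.0000 = -4.0000
Critical value: t_{0.025,48} = ±2.011
p-value ≈ 0.0002
Decision: reject H₀

Answer: t = -4.0000, reject H₀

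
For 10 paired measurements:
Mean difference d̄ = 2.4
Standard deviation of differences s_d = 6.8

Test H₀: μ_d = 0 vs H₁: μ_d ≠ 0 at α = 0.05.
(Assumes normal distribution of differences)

Answer: t = 1.1161, fail to reject H₀

Derivation:
df = n - 1 = 9
SE = s_d/√n = 6.8/√10 = 2.1503
t = d̄/SE = 2.4/2.1503 = 1.1161
Critical value: t_{0.025,9} = ±2.262
p-value ≈ 0.2933
Decision: fail to reject H₀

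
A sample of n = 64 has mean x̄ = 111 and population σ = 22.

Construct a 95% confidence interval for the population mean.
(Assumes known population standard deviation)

Answer: (105.6100, 116.3900)

Derivation:
Confidence level: 95%, α = 0.05
z_0.025 = 1.960
SE = σ/√n = 22/√64 = 2.7500
Margin of error = 1.960 × 2.7500 = 5.3900
CI: x̄ ± margin = 111 ± 5.3900
CI: (105.6100, 116.3900)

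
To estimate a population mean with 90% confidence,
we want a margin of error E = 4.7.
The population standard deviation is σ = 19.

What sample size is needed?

z_0.05 = 1.645
n = (z×σ/E)² = (1.645×19/4.7)²
n = 44.2225
Round up: n = 45

Answer: n = 45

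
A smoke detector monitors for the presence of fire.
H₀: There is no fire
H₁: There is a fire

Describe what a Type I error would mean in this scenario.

Answer: The alarm sounds when there is no fire (false alarm)

Derivation:
Type I error (α): Rejecting H₀ when H₀ is true
Type II error (β): Failing to reject H₀ when H₁ is true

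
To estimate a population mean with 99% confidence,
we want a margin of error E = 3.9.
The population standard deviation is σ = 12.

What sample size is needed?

Answer: n = 63

Derivation:
z_0.005 = 2.576
n = (z×σ/E)² = (2.576×12/3.9)²
n = 62.8239
Round up: n = 63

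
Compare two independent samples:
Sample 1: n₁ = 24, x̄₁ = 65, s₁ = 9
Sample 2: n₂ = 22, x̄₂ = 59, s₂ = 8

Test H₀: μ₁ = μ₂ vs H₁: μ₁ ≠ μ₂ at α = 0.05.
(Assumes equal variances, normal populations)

Answer: t = 2.3810, reject H₀

Derivation:
Pooled variance: s²_p = [23×9² + 21×8²]/(44) = 72.8864
s_p = 8.5374
SE = s_p×√(1/n₁ + 1/n₂) = 8.5374×√(1/24 + 1/22) = 2.5199
t = (x̄₁ - x̄₂)/SE = (65 - 59)/2.5199 = 2.3810
df = 44, t-critical = ±2.015
Decision: reject H₀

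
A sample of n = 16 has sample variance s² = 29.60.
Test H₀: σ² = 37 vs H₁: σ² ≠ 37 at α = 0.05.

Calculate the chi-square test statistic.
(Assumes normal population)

df = n - 1 = 15
χ² = (n-1)s²/σ₀² = 15×29.60/37 = 12.0000
Critical values: χ²_{0.975,15} = 6.262, χ²_{0.025,15} = 27.488
Rejection region: χ² < 6.262 or χ² > 27.488
Decision: fail to reject H₀

Answer: χ² = 12.0000, fail to reject H₀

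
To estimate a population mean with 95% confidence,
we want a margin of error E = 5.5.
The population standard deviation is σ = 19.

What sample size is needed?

z_0.025 = 1.960
n = (z×σ/E)² = (1.960×19/5.5)²
n = 45.8452
Round up: n = 46

Answer: n = 46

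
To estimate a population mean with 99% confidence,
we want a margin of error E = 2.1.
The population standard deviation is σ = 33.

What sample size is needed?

z_0.005 = 2.576
n = (z×σ/E)² = (2.576×33/2.1)²
n = 1638.6304
Round up: n = 1639

Answer: n = 1639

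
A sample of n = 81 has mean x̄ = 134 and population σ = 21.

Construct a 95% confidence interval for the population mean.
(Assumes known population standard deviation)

Confidence level: 95%, α = 0.05
z_0.025 = 1.960
SE = σ/√n = 21/√81 = 2.3333
Margin of error = 1.960 × 2.3333 = 4.5733
CI: x̄ ± margin = 134 ± 4.5733
CI: (129.4267, 138.5733)

Answer: (129.4267, 138.5733)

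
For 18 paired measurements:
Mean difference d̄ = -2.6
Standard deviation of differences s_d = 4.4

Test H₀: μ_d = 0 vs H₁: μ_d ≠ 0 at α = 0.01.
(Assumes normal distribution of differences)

Answer: t = -2.5070, fail to reject H₀

Derivation:
df = n - 1 = 17
SE = s_d/√n = 4.4/√18 = 1.0371
t = d̄/SE = -2.6/1.0371 = -2.5070
Critical value: t_{0.005,17} = ±2.898
p-value ≈ 0.0226
Decision: fail to reject H₀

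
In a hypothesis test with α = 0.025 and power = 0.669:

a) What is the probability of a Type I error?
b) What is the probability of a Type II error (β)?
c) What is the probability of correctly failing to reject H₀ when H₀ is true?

a) Type I error probability = α = 0.025
b) Power = P(reject H₀ | H₁ true) = 1 - β = 0.669, so Type II error probability = β = 1 - Power = 0.331
c) P(fail to reject H₀ | H₀ true) = 1 - α = 0.975

Answer: a) 0.025, b) 0.331, c) 0.975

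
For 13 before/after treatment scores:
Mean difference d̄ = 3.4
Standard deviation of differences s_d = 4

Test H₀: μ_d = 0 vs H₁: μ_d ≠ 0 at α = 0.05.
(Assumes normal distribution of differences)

df = n - 1 = 12
SE = s_d/√n = 4/√13 = 1.1094
t = d̄/SE = 3.4/1.1094 = 3.0647
Critical value: t_{0.025,12} = ±2.179
p-value ≈ 0.0098
Decision: reject H₀

Answer: t = 3.0647, reject H₀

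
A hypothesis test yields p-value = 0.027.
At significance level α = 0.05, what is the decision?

Answer: reject H₀

Derivation:
Compare p-value to α:
0.027 < 0.05
Decision: reject H₀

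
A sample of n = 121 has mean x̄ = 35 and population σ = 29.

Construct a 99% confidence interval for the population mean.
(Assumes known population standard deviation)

Answer: (28.2086, 41.7914)

Derivation:
Confidence level: 99%, α = 0.01
z_0.005 = 2.576
SE = σ/√n = 29/√121 = 2.6364
Margin of error = 2.576 × 2.6364 = 6.7914
CI: x̄ ± margin = 35 ± 6.7914
CI: (28.2086, 41.7914)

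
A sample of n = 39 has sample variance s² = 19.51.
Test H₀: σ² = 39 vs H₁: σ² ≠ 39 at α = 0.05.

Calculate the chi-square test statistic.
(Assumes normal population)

df = n - 1 = 38
χ² = (n-1)s²/σ₀² = 38×19.51/39 = 19.0097
Critical values: χ²_{0.975,38} = 22.878, χ²_{0.025,38} = 56.896
Rejection region: χ² < 22.878 or χ² > 56.896
Decision: reject H₀

Answer: χ² = 19.0097, reject H₀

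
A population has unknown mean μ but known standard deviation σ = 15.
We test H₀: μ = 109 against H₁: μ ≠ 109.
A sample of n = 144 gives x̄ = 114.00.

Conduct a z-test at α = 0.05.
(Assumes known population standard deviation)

Answer: z = 4.0000, reject H₀

Derivation:
Standard error: SE = σ/√n = 15/√144 = 1.2500
z-statistic: z = (x̄ - μ₀)/SE = (114.00 - 109)/1.2500 = 4.0000
Critical value: ±1.960
p-value = 0.0001
Decision: reject H₀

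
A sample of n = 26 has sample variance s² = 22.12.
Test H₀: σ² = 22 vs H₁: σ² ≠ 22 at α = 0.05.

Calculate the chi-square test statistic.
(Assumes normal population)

df = n - 1 = 25
χ² = (n-1)s²/σ₀² = 25×22.12/22 = 25.1364
Critical values: χ²_{0.975,25} = 13.120, χ²_{0.025,25} = 40.646
Rejection region: χ² < 13.120 or χ² > 40.646
Decision: fail to reject H₀

Answer: χ² = 25.1364, fail to reject H₀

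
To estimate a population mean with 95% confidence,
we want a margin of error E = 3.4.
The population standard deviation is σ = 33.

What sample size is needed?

z_0.025 = 1.960
n = (z×σ/E)² = (1.960×33/3.4)²
n = 361.8947
Round up: n = 362

Answer: n = 362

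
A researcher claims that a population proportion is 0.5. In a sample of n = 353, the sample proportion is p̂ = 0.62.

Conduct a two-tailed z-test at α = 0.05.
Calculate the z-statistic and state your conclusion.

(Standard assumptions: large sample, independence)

Answer: z = 4.5092, reject H₀

Derivation:
H₀: p = 0.5, H₁: p ≠ 0.5
Standard error: SE = √(p₀(1-p₀)/n) = √(0.5×0.5/353) = 0.026612
z-statistic: z = (p̂ - p₀)/SE = (0.62 - 0.5)/0.026612 = 4.5092
Critical value: z_0.025 = ±1.960
p-value < 0.0001
Decision: reject H₀ at α = 0.05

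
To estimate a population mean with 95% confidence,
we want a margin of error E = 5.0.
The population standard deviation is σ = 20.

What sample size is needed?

z_0.025 = 1.960
n = (z×σ/E)² = (1.960×20/5.0)²
n = 61.4656
Round up: n = 62

Answer: n = 62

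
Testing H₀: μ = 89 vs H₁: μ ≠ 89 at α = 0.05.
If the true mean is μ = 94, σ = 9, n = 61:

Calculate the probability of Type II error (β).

Answer: β ≈ 0.0087

Derivation:
SE = σ/√n = 9/√61 = 1.1523
Critical values: μ₀ ± z_0.025×SE = 89 ± 1.960×1.1523
Acceptance region: (86.7415, 91.2585)
Under H₁ (μ = 94): z_high = (91.2585 - 94)/1.1523 = -2.3792, z_low = (86.7415 - 94)/1.1523 = -6.2991
β = P(not reject | H₁) = Φ(-2.3792) - Φ(-6.2991) ≈ 0.0087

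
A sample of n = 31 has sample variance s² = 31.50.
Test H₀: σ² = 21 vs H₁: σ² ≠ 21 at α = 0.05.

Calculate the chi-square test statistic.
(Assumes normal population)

df = n - 1 = 30
χ² = (n-1)s²/σ₀² = 30×31.50/21 = 45.0000
Critical values: χ²_{0.975,30} = 16.791, χ²_{0.025,30} = 46.979
Rejection region: χ² < 16.791 or χ² > 46.979
Decision: fail to reject H₀

Answer: χ² = 45.0000, fail to reject H₀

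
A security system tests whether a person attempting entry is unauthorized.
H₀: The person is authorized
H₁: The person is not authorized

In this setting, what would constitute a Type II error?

A Type I error (probability α) occurs when we reject a true H₀.
A Type II error (probability β) occurs when we fail to reject a false H₀.

Answer: Granting entry to an unauthorized person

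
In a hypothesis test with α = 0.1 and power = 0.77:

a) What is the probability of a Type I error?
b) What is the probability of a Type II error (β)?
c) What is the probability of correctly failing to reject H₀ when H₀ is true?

a) Type I error probability = α = 0.1
b) Power = P(reject H₀ | H₁ true) = 1 - β = 0.77, so Type II error probability = β = 1 - Power = 0.23
c) P(fail to reject H₀ | H₀ true) = 1 - α = 0.9

Answer: a) 0.1, b) 0.23, c) 0.9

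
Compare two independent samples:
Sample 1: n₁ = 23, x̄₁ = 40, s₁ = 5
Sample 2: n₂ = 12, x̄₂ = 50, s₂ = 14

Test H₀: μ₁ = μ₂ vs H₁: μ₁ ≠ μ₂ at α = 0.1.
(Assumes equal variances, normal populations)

Pooled variance: s²_p = [22×5² + 11×14²]/(33) = 82.0000
s_p = 9.0554
SE = s_p×√(1/n₁ + 1/n₂) = 9.0554×√(1/23 + 1/12) = 3.2247
t = (x̄₁ - x̄₂)/SE = (40 - 50)/3.2247 = -3.1011
df = 33, t-critical = ±1.692
Decision: reject H₀

Answer: t = -3.1011, reject H₀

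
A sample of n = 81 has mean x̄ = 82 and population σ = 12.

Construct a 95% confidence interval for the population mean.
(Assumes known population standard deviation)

Answer: (79.3867, 84.6133)

Derivation:
Confidence level: 95%, α = 0.05
z_0.025 = 1.960
SE = σ/√n = 12/√81 = 1.3333
Margin of error = 1.960 × 1.3333 = 2.6133
CI: x̄ ± margin = 82 ± 2.6133
CI: (79.3867, 84.6133)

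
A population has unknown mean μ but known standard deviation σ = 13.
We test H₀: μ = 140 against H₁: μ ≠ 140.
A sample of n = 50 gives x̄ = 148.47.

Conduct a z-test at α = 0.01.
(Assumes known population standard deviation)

Answer: z = 4.6070, reject H₀

Derivation:
Standard error: SE = σ/√n = 13/√50 = 1.8385
z-statistic: z = (x̄ - μ₀)/SE = (148.47 - 140)/1.8385 = 4.6070
Critical value: ±2.576
p-value < 0.0001
Decision: reject H₀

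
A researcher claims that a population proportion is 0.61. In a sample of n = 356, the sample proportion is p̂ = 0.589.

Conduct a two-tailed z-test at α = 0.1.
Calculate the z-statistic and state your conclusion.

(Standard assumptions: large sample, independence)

H₀: p = 0.61, H₁: p ≠ 0.61
Standard error: SE = √(p₀(1-p₀)/n) = √(0.61×0.39/356) = 0.025851
z-statistic: z = (p̂ - p₀)/SE = (0.589 - 0.61)/0.025851 = -0.8123
Critical value: z_0.05 = ±1.645
p-value = 0.4166
Decision: fail to reject H₀ at α = 0.1

Answer: z = -0.8123, fail to reject H₀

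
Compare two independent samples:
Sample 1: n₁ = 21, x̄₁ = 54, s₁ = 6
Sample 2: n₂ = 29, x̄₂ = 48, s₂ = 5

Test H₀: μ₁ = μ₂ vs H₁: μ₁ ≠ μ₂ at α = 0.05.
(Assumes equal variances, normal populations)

Answer: t = 3.8499, reject H₀

Derivation:
Pooled variance: s²_p = [20×6² + 28×5²]/(48) = 29.5833
s_p = 5.4391
SE = s_p×√(1/n₁ + 1/n₂) = 5.4391×√(1/21 + 1/29) = 1.5585
t = (x̄₁ - x̄₂)/SE = (54 - 48)/1.5585 = 3.8499
df = 48, t-critical = ±2.011
Decision: reject H₀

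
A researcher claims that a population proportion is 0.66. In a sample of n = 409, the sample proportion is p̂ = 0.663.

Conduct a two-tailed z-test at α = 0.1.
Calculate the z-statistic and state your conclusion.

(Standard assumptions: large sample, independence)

Answer: z = 0.1281, fail to reject H₀

Derivation:
H₀: p = 0.66, H₁: p ≠ 0.66
Standard error: SE = √(p₀(1-p₀)/n) = √(0.66×0.34/409) = 0.023423
z-statistic: z = (p̂ - p₀)/SE = (0.663 - 0.66)/0.023423 = 0.1281
Critical value: z_0.05 = ±1.645
p-value = 0.8981
Decision: fail to reject H₀ at α = 0.1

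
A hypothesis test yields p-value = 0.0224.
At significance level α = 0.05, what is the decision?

Compare p-value to α:
0.0224 < 0.05
Decision: reject H₀

Answer: reject H₀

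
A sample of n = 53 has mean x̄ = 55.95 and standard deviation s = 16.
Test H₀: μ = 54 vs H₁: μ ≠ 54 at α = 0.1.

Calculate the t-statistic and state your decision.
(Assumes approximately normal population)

df = n - 1 = 52
SE = s/√n = 16/√53 = 2.1978
t = (x̄ - μ₀)/SE = (55.95 - 54)/2.1978 = 0.8873
Critical value: t_{0.05,52} = ±1.675
p-value ≈ 0.3790
Decision: fail to reject H₀

Answer: t = 0.8873, fail to reject H₀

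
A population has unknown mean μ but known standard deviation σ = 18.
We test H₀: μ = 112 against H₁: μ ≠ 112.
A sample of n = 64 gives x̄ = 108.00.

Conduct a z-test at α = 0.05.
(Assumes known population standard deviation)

Answer: z = -1.7778, fail to reject H₀

Derivation:
Standard error: SE = σ/√n = 18/√64 = 2.2500
z-statistic: z = (x̄ - μ₀)/SE = (108.00 - 112)/2.2500 = -1.7778
Critical value: ±1.960
p-value = 0.0754
Decision: fail to reject H₀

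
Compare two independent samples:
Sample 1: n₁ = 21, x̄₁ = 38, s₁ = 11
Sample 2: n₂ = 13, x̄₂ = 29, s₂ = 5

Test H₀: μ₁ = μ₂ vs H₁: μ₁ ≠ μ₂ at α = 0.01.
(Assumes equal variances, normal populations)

Pooled variance: s²_p = [20×11² + 12×5²]/(32) = 85.0000
s_p = 9.2195
SE = s_p×√(1/n₁ + 1/n₂) = 9.2195×√(1/21 + 1/13) = 3.2536
t = (x̄₁ - x̄₂)/SE = (38 - 29)/3.2536 = 2.7662
df = 32, t-critical = ±2.738
Decision: reject H₀

Answer: t = 2.7662, reject H₀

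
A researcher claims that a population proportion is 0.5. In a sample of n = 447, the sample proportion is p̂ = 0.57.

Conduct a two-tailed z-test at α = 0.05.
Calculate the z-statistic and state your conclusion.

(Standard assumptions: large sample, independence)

Answer: z = 2.9600, reject H₀

Derivation:
H₀: p = 0.5, H₁: p ≠ 0.5
Standard error: SE = √(p₀(1-p₀)/n) = √(0.5×0.5/447) = 0.023649
z-statistic: z = (p̂ - p₀)/SE = (0.57 - 0.5)/0.023649 = 2.9600
Critical value: z_0.025 = ±1.960
p-value = 0.0031
Decision: reject H₀ at α = 0.05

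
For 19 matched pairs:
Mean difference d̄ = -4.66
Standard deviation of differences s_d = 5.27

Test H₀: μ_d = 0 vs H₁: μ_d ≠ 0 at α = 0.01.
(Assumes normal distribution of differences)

df = n - 1 = 18
SE = s_d/√n = 5.27/√19 = 1.2090
t = d̄/SE = -4.66/1.2090 = -3.8544
Critical value: t_{0.005,18} = ±2.878
p-value ≈ 0.0012
Decision: reject H₀

Answer: t = -3.8544, reject H₀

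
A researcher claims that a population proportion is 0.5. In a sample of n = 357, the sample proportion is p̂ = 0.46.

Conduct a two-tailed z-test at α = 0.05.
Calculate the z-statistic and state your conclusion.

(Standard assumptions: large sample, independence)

H₀: p = 0.5, H₁: p ≠ 0.5
Standard error: SE = √(p₀(1-p₀)/n) = √(0.5×0.5/357) = 0.026463
z-statistic: z = (p̂ - p₀)/SE = (0.46 - 0.5)/0.026463 = -1.5115
Critical value: z_0.025 = ±1.960
p-value = 0.1307
Decision: fail to reject H₀ at α = 0.05

Answer: z = -1.5115, fail to reject H₀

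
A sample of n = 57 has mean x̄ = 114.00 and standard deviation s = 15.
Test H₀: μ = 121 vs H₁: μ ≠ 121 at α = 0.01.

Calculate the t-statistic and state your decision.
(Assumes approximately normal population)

Answer: t = -3.5233, reject H₀

Derivation:
df = n - 1 = 56
SE = s/√n = 15/√57 = 1.9868
t = (x̄ - μ₀)/SE = (114.00 - 121)/1.9868 = -3.5233
Critical value: t_{0.005,56} = ±2.667
p-value ≈ 0.0009
Decision: reject H₀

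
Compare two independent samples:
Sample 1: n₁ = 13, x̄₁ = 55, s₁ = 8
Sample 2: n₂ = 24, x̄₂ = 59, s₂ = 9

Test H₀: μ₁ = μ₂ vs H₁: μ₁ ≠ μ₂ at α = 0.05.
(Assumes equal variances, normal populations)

Answer: t = -1.3397, fail to reject H₀

Derivation:
Pooled variance: s²_p = [12×8² + 23×9²]/(35) = 75.1714
s_p = 8.6701
SE = s_p×√(1/n₁ + 1/n₂) = 8.6701×√(1/13 + 1/24) = 2.9857
t = (x̄₁ - x̄₂)/SE = (55 - 59)/2.9857 = -1.3397
df = 35, t-critical = ±2.030
Decision: fail to reject H₀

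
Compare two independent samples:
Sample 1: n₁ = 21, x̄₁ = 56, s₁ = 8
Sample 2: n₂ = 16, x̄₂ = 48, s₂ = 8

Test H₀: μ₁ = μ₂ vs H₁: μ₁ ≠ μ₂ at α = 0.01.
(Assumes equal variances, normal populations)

Pooled variance: s²_p = [20×8² + 15×8²]/(35) = 64.0000
s_p = 8.0000
SE = s_p×√(1/n₁ + 1/n₂) = 8.0000×√(1/21 + 1/16) = 2.6547
t = (x̄₁ - x̄₂)/SE = (56 - 48)/2.6547 = 3.0135
df = 35, t-critical = ±2.724
Decision: reject H₀

Answer: t = 3.0135, reject H₀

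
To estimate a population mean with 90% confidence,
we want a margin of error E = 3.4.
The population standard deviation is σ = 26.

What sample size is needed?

z_0.05 = 1.645
n = (z×σ/E)² = (1.645×26/3.4)²
n = 158.2416
Round up: n = 159

Answer: n = 159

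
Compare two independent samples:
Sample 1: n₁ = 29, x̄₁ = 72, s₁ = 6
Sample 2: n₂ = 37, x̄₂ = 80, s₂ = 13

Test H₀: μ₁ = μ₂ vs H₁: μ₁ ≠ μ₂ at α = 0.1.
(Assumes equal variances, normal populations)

Answer: t = -3.0642, reject H₀

Derivation:
Pooled variance: s²_p = [28×6² + 36×13²]/(64) = 110.8125
s_p = 10.5268
SE = s_p×√(1/n₁ + 1/n₂) = 10.5268×√(1/29 + 1/37) = 2.6108
t = (x̄₁ - x̄₂)/SE = (72 - 80)/2.6108 = -3.0642
df = 64, t-critical = ±1.669
Decision: reject H₀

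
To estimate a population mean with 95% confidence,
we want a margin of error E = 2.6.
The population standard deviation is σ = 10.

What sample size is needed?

Answer: n = 57

Derivation:
z_0.025 = 1.960
n = (z×σ/E)² = (1.960×10/2.6)²
n = 56.8284
Round up: n = 57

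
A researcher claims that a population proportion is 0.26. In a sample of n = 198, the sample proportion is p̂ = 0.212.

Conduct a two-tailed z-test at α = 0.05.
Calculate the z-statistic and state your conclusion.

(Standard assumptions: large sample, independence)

H₀: p = 0.26, H₁: p ≠ 0.26
Standard error: SE = √(p₀(1-p₀)/n) = √(0.26×0.74/198) = 0.031172
z-statistic: z = (p̂ - p₀)/SE = (0.212 - 0.26)/0.031172 = -1.5398
Critical value: z_0.025 = ±1.960
p-value = 0.1236
Decision: fail to reject H₀ at α = 0.05

Answer: z = -1.5398, fail to reject H₀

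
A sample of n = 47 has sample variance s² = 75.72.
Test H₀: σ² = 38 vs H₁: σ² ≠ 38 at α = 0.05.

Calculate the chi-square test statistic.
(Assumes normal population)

Answer: χ² = 91.6611, reject H₀

Derivation:
df = n - 1 = 46
χ² = (n-1)s²/σ₀² = 46×75.72/38 = 91.6611
Critical values: χ²_{0.975,46} = 29.160, χ²_{0.025,46} = 66.617
Rejection region: χ² < 29.160 or χ² > 66.617
Decision: reject H₀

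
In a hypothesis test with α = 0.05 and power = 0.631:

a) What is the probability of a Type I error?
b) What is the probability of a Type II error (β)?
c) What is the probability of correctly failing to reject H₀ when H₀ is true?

Answer: a) 0.05, b) 0.369, c) 0.95

Derivation:
a) Type I error probability = α = 0.05
b) Power = P(reject H₀ | H₁ true) = 1 - β = 0.631, so Type II error probability = β = 1 - Power = 0.369
c) P(fail to reject H₀ | H₀ true) = 1 - α = 0.95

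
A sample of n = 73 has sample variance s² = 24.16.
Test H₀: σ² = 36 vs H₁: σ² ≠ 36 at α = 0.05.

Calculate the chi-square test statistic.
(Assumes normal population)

df = n - 1 = 72
χ² = (n-1)s²/σ₀² = 72×24.16/36 = 48.3200
Critical values: χ²_{0.975,72} = 50.428, χ²_{0.025,72} = 97.353
Rejection region: χ² < 50.428 or χ² > 97.353
Decision: reject H₀

Answer: χ² = 48.3200, reject H₀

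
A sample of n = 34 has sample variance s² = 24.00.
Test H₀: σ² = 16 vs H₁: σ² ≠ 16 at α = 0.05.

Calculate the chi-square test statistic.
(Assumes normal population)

df = n - 1 = 33
χ² = (n-1)s²/σ₀² = 33×24.00/16 = 49.5000
Critical values: χ²_{0.975,33} = 19.047, χ²_{0.025,33} = 50.725
Rejection region: χ² < 19.047 or χ² > 50.725
Decision: fail to reject H₀

Answer: χ² = 49.5000, fail to reject H₀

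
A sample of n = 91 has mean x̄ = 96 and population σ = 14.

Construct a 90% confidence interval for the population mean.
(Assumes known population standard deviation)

Answer: (93.5858, 98.4142)

Derivation:
Confidence level: 90%, α = 0.1
z_0.05 = 1.645
SE = σ/√n = 14/√91 = 1.4676
Margin of error = 1.645 × 1.4676 = 2.4142
CI: x̄ ± margin = 96 ± 2.4142
CI: (93.5858, 98.4142)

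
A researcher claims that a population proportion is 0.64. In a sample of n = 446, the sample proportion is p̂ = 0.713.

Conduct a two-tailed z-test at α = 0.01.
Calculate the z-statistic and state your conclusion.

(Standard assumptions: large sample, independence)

H₀: p = 0.64, H₁: p ≠ 0.64
Standard error: SE = √(p₀(1-p₀)/n) = √(0.64×0.36/446) = 0.022729
z-statistic: z = (p̂ - p₀)/SE = (0.713 - 0.64)/0.022729 = 3.2118
Critical value: z_0.005 = ±2.576
p-value = 0.0013
Decision: reject H₀ at α = 0.01

Answer: z = 3.2118, reject H₀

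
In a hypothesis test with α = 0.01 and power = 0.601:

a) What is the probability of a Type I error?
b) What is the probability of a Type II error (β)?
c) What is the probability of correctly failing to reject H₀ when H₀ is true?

Answer: a) 0.01, b) 0.399, c) 0.99

Derivation:
a) Type I error probability = α = 0.01
b) Power = P(reject H₀ | H₁ true) = 1 - β = 0.601, so Type II error probability = β = 1 - Power = 0.399
c) P(fail to reject H₀ | H₀ true) = 1 - α = 0.99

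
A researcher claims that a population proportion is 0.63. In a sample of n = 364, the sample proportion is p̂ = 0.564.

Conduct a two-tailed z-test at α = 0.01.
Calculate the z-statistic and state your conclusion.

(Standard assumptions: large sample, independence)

Answer: z = -2.6081, reject H₀

Derivation:
H₀: p = 0.63, H₁: p ≠ 0.63
Standard error: SE = √(p₀(1-p₀)/n) = √(0.63×0.37/364) = 0.025306
z-statistic: z = (p̂ - p₀)/SE = (0.564 - 0.63)/0.025306 = -2.6081
Critical value: z_0.005 = ±2.576
p-value = 0.0091
Decision: reject H₀ at α = 0.01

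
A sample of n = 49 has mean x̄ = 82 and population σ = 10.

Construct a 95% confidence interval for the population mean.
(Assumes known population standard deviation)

Answer: (79.1999, 84.8001)

Derivation:
Confidence level: 95%, α = 0.05
z_0.025 = 1.960
SE = σ/√n = 10/√49 = 1.4286
Margin of error = 1.960 × 1.4286 = 2.8001
CI: x̄ ± margin = 82 ± 2.8001
CI: (79.1999, 84.8001)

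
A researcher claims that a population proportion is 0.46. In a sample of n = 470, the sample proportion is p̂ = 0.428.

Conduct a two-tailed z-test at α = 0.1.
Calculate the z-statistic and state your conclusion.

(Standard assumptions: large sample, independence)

H₀: p = 0.46, H₁: p ≠ 0.46
Standard error: SE = √(p₀(1-p₀)/n) = √(0.46×0.54/470) = 0.022989
z-statistic: z = (p̂ - p₀)/SE = (0.428 - 0.46)/0.022989 = -1.3920
Critical value: z_0.05 = ±1.645
p-value = 0.1639
Decision: fail to reject H₀ at α = 0.1

Answer: z = -1.3920, fail to reject H₀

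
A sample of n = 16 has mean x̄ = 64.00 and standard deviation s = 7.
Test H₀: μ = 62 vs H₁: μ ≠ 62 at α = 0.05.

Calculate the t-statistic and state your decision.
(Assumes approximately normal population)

Answer: t = 1.1429, fail to reject H₀

Derivation:
df = n - 1 = 15
SE = s/√n = 7/√16 = 1.7500
t = (x̄ - μ₀)/SE = (64.00 - 62)/1.7500 = 1.1429
Critical value: t_{0.025,15} = ±2.131
p-value ≈ 0.2710
Decision: fail to reject H₀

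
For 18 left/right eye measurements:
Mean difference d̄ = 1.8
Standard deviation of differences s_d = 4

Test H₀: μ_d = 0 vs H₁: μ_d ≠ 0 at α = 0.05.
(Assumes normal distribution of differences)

Answer: t = 1.9092, fail to reject H₀

Derivation:
df = n - 1 = 17
SE = s_d/√n = 4/√18 = 0.9428
t = d̄/SE = 1.8/0.9428 = 1.9092
Critical value: t_{0.025,17} = ±2.110
p-value ≈ 0.0733
Decision: fail to reject H₀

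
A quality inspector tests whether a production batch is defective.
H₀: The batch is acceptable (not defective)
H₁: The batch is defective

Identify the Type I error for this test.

Answer: Rejecting an acceptable batch

Derivation:
Type I error (α): Rejecting H₀ when H₀ is true
Type II error (β): Failing to reject H₀ when H₁ is true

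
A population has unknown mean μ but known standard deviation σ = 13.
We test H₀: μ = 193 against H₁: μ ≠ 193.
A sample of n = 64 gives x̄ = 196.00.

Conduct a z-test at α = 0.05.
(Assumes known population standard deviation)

Answer: z = 1.8462, fail to reject H₀

Derivation:
Standard error: SE = σ/√n = 13/√64 = 1.6250
z-statistic: z = (x̄ - μ₀)/SE = (196.00 - 193)/1.6250 = 1.8462
Critical value: ±1.960
p-value = 0.0649
Decision: fail to reject H₀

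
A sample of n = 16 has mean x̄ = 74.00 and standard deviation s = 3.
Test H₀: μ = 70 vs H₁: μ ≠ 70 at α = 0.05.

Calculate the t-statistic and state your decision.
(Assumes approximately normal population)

Answer: t = 5.3333, reject H₀

Derivation:
df = n - 1 = 15
SE = s/√n = 3/√16 = 0.7500
t = (x̄ - μ₀)/SE = (74.00 - 70)/0.7500 = 5.3333
Critical value: t_{0.025,15} = ±2.131
p-value ≈ 0.0001
Decision: reject H₀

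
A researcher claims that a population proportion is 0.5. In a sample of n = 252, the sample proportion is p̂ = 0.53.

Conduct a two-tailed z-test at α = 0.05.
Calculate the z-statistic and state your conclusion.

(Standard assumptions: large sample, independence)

Answer: z = 0.9525, fail to reject H₀

Derivation:
H₀: p = 0.5, H₁: p ≠ 0.5
Standard error: SE = √(p₀(1-p₀)/n) = √(0.5×0.5/252) = 0.031497
z-statistic: z = (p̂ - p₀)/SE = (0.53 - 0.5)/0.031497 = 0.9525
Critical value: z_0.025 = ±1.960
p-value = 0.3408
Decision: fail to reject H₀ at α = 0.05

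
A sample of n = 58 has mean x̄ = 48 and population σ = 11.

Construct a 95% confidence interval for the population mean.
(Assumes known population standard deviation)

Confidence level: 95%, α = 0.05
z_0.025 = 1.960
SE = σ/√n = 11/√58 = 1.4444
Margin of error = 1.960 × 1.4444 = 2.8310
CI: x̄ ± margin = 48 ± 2.8310
CI: (45.1690, 50.8310)

Answer: (45.1690, 50.8310)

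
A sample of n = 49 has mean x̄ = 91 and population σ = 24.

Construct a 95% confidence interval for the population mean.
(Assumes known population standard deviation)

Confidence level: 95%, α = 0.05
z_0.025 = 1.960
SE = σ/√n = 24/√49 = 3.4286
Margin of error = 1.960 × 3.4286 = 6.7201
CI: x̄ ± margin = 91 ± 6.7201
CI: (84.2799, 97.7201)

Answer: (84.2799, 97.7201)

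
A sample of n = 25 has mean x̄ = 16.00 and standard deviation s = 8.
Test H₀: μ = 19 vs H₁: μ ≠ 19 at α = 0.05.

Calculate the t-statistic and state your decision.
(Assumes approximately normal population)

Answer: t = -1.8750, fail to reject H₀

Derivation:
df = n - 1 = 24
SE = s/√n = 8/√25 = 1.6000
t = (x̄ - μ₀)/SE = (16.00 - 19)/1.6000 = -1.8750
Critical value: t_{0.025,24} = ±2.064
p-value ≈ 0.0730
Decision: fail to reject H₀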